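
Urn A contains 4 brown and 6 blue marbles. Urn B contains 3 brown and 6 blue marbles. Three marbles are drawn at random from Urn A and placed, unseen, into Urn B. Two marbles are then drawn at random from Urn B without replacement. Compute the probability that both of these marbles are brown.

Condition on how many of the transferred marbles are brown (from Urn A: 4 brown of 10; then Urn B has 12 total).
  0 brown: C(4,0)C(6,3)/C(10,3) = 1/6; then P = C(3,2)/C(12,2) = 1/22
  1 brown: C(4,1)C(6,2)/C(10,3) = 1/2; then P = C(4,2)/C(12,2) = 1/11
  2 brown: C(4,2)C(6,1)/C(10,3) = 3/10; then P = C(5,2)/C(12,2) = 5/33
  3 brown: C(4,3)C(6,0)/C(10,3) = 1/30; then P = C(6,2)/C(12,2) = 5/22
P(both brown) = 7/66 ≈ 0.1061.

7/66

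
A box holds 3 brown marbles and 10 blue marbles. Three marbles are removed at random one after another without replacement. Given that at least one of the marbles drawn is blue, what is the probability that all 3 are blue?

8/19

P(all 3 blue) = C(10,3)/C(13,3) = 60/143; P(at least one blue) = 1 − C(3,3)/C(13,3) = 285/286.
Since 'all 3 blue' ⊆ 'at least one blue', P(all 3 | at least one) = 60/143 / 285/286 = 8/19 ≈ 0.4211.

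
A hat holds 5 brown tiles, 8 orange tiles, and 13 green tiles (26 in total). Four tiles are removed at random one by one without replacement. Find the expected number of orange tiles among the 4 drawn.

By linearity of expectation, E[X] = Σ P(draw i is orange); by symmetry each draw (even without replacement) has P(orange) = 8/26.
E[X] = 4 · 8/26 = 16/13 ≈ 1.2308.

16/13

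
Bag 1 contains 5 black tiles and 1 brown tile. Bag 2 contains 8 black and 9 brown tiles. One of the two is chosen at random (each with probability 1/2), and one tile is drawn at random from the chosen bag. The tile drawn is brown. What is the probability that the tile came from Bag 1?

17/71

P(brown | Bag 1) = 1/6; P(brown | Bag 2) = 9/17.
P(brown) = 1/2·1/6 + 1/2·9/17 = 71/204.
By Bayes' rule, P(Bag 1 | brown) = 1/12 / 71/204 = 17/71 ≈ 0.2394.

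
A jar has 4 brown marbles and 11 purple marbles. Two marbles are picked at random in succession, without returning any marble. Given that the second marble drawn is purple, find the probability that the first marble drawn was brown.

P(first=brown and the second marble drawn is purple) = (4/15)·(11/14) = 22/105.
P(the second marble drawn is purple) = Σ over first color = 22/105 + 11/21 = 11/15.
By Bayes, P(first=brown | the second marble drawn is purple) = 22/105 / 11/15 = 2/7 ≈ 0.2857.

2/7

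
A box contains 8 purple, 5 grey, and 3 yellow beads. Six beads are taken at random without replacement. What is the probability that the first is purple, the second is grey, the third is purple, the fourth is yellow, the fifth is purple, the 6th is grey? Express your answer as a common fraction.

1/286

Multiply the conditional probability of each draw in order, without replacement, so each draw removes one from its color and from the total.
P = (8/16) · (5/15) · (7/14) · (3/13) · (6/12) · (4/11) = 1/286 ≈ 0.0035.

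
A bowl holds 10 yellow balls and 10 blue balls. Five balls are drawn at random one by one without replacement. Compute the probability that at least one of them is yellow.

1271/1292

Use the complement: P(at least one yellow) = 1 − P(no yellow).
P(none) = C(10,5)/C(20,5) = 252/15504.
So P = 1 − 252/15504 = 1271/1292 ≈ 0.9837.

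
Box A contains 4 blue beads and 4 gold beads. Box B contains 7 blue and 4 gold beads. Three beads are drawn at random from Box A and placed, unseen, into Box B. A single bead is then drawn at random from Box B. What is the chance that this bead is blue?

17/28

Condition on how many of the transferred beads are blue (from Box A: 4 blue of 8; then Box B has 14 total).
  0 blue: C(4,0)C(4,3)/C(8,3) = 1/14; then P = 7/14
  1 blue: C(4,1)C(4,2)/C(8,3) = 3/7; then P = 8/14
  2 blue: C(4,2)C(4,1)/C(8,3) = 3/7; then P = 9/14
  3 blue: C(4,3)C(4,0)/C(8,3) = 1/14; then P = 10/14
P(blue from Box B) = 17/28 ≈ 0.6071.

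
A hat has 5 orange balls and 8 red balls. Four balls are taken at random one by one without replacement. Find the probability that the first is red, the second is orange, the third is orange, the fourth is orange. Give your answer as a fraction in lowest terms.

4/143

Multiply the conditional probability of each draw in order, without replacement, so each draw removes one from its color and from the total.
P = (8/13) · (5/12) · (4/11) · (3/10) = 4/143 ≈ 0.0280.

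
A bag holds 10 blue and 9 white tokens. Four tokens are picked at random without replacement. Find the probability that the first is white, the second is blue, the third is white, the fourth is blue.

Multiply the conditional probability of each draw in order, without replacement, so each draw removes one from its color and from the total.
P = (9/19) · (10/18) · (8/17) · (9/16) = 45/646 ≈ 0.0697.

45/646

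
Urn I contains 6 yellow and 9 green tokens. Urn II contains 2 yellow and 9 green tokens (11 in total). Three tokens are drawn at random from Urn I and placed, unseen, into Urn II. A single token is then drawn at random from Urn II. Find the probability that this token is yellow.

Condition on how many of the transferred tokens are yellow (from Urn I: 6 yellow of 15; then Urn II has 14 total).
  0 yellow: C(6,0)C(9,3)/C(15,3) = 12/65; then P = 2/14
  1 yellow: C(6,1)C(9,2)/C(15,3) = 216/455; then P = 3/14
  2 yellow: C(6,2)C(9,1)/C(15,3) = 27/91; then P = 4/14
  3 yellow: C(6,3)C(9,0)/C(15,3) = 4/91; then P = 5/14
P(yellow from Urn II) = 8/35 ≈ 0.2286.

8/35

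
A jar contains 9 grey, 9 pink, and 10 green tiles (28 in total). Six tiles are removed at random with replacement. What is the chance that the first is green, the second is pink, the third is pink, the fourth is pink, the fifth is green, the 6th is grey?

Multiply the conditional probability of each draw in order, with replacement (the composition resets each draw).
P = (10/28) · (9/28) · (9/28) · (9/28) · (10/28) · (9/28) = 164025/120472576 ≈ 0.0014.

164025/120472576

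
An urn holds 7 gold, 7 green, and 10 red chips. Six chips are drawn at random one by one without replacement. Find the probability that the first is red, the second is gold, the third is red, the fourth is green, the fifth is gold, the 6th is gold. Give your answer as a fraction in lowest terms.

Multiply the conditional probability of each draw in order, without replacement, so each draw removes one from its color and from the total.
P = (10/24) · (7/23) · (9/22) · (7/21) · (6/20) · (5/19) = 105/76912 ≈ 0.0014.

105/76912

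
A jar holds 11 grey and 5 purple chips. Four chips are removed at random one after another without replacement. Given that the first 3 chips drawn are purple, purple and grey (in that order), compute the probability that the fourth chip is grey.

10/13

After removing 1 grey, 2 purple, the jar has 10 grey out of 13 remaining.
P(fourth is grey | given) = 10/13 ≈ 0.7692.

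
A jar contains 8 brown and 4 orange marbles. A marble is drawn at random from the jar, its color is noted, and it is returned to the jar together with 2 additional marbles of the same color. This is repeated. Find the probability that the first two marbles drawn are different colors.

8/21

Either brown then orange, or orange then brown; after the first draw the total is 14.
P = (8/12)·(4/14) + (4/12)·(8/14) = 8/21 ≈ 0.3810.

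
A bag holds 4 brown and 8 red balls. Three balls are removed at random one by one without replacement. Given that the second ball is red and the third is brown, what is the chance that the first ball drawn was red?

P(first=red and the second ball is red and the third is brown) = (8/12)·(7/11)·(4/10) = 28/165.
P(E) = Σ over first color = 4/55 + 28/165 = 8/33.
By Bayes, P(first=red | E) = 28/165 / 8/33 = 7/10 ≈ 0.7000.

7/10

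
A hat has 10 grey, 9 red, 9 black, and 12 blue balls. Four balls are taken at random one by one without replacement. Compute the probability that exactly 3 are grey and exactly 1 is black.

108/9139

Unordered draws without replacement: count favorable combinations over C(40,4).
Favorable = C(10,3) · C(9,0) · C(9,1) · C(12,0) = 1080; total = C(40,4) = 91390.
P = 1080/91390 = 108/9139 ≈ 0.0118.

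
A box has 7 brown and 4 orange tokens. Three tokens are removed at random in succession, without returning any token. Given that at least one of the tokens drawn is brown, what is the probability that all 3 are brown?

P(all 3 brown) = C(7,3)/C(11,3) = 7/33; P(at least one brown) = 1 − C(4,3)/C(11,3) = 161/165.
Since 'all 3 brown' ⊆ 'at least one brown', P(all 3 | at least one) = 7/33 / 161/165 = 5/23 ≈ 0.2174.

5/23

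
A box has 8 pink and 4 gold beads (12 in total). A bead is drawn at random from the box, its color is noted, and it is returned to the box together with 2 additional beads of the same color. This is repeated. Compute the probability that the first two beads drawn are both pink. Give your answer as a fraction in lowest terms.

After a pink draw the box holds 10 pink out of 14.
P = (8/12)·(10/14) = 10/21 ≈ 0.4762.

10/21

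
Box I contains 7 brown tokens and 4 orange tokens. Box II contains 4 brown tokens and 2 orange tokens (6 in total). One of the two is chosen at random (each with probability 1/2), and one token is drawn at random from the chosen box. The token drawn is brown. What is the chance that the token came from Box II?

22/43

P(brown | Box I) = 7/11; P(brown | Box II) = 2/3.
P(brown) = 1/2·7/11 + 1/2·2/3 = 43/66.
By Bayes' rule, P(Box II | brown) = 1/3 / 43/66 = 22/43 ≈ 0.5116.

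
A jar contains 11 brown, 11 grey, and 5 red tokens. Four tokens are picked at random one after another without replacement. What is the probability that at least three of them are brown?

Sum the hypergeometric tail for j = 3,…,4 brown tokens.
Favorable = C(11,3)·C(16,1) + C(11,4)·C(16,0) = 2970; total = C(27,4) = 17550.
P = 2970/17550 = 11/65 ≈ 0.1692.

11/65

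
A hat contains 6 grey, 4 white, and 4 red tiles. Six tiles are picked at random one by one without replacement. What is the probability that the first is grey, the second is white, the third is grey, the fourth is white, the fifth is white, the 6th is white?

Multiply the conditional probability of each draw in order, without replacement, so each draw removes one from its color and from the total.
P = (6/14) · (4/13) · (5/12) · (3/11) · (2/10) · (1/9) = 1/3003 ≈ 0.0003.

1/3003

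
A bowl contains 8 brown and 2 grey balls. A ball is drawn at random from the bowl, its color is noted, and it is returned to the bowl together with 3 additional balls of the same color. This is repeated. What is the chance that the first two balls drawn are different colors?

Either brown then grey, or grey then brown; after the first draw the total is 13.
P = (8/10)·(2/13) + (2/10)·(8/13) = 16/65 ≈ 0.2462.

16/65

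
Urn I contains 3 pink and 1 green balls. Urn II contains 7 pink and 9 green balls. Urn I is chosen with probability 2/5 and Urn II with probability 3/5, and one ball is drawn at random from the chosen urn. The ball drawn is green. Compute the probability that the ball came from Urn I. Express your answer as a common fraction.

8/35

P(green | Urn I) = 1/4; P(green | Urn II) = 9/16.
P(green) = 2/5·1/4 + 3/5·9/16 = 7/16.
By Bayes' rule, P(Urn I | green) = 1/10 / 7/16 = 8/35 ≈ 0.2286.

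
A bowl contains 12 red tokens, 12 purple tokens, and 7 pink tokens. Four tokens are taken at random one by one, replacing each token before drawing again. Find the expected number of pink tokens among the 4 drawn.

28/31

By linearity of expectation, E[X] = Σ P(draw i is pink); each independent draw has P(pink) = 7/31.
E[X] = 4 · 7/31 = 28/31 ≈ 0.9032.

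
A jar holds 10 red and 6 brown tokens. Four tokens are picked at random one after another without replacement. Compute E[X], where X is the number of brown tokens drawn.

By linearity of expectation, E[X] = Σ P(draw i is brown); by symmetry each draw (even without replacement) has P(brown) = 6/16.
E[X] = 4 · 6/16 = 3/2 ≈ 1.5000.

3/2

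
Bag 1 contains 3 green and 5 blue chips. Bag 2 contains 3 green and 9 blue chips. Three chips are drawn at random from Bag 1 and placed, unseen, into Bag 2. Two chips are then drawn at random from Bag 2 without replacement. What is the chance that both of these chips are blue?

1007/1960

Condition on how many of the transferred chips are blue (from Bag 1: 5 blue of 8; then Bag 2 has 15 total).
  0 blue: C(5,0)C(3,3)/C(8,3) = 1/56; then P = C(9,2)/C(15,2) = 12/35
  1 blue: C(5,1)C(3,2)/C(8,3) = 15/56; then P = C(10,2)/C(15,2) = 3/7
  2 blue: C(5,2)C(3,1)/C(8,3) = 15/28; then P = C(11,2)/C(15,2) = 11/21
  3 blue: C(5,3)C(3,0)/C(8,3) = 5/28; then P = C(12,2)/C(15,2) = 22/35
P(both blue) = 1007/1960 ≈ 0.5138.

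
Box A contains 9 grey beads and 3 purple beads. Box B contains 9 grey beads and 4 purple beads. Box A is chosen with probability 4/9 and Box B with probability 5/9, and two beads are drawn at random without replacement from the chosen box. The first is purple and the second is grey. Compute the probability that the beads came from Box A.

P(E | Box A) = 9/44; P(E | Box B) = 3/13.
P(E) = 4/9·9/44 + 5/9·3/13 = 94/429.
By Bayes' rule, P(Box A | E) = 1/11 / 94/429 = 39/94 ≈ 0.4149.

39/94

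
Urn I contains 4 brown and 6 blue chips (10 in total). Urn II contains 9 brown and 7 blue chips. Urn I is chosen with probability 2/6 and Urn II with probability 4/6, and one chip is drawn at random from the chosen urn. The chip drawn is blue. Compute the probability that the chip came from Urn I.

P(blue | Urn I) = 3/5; P(blue | Urn II) = 7/16.
P(blue) = 1/3·3/5 + 2/3·7/16 = 59/120.
By Bayes' rule, P(Urn I | blue) = 1/5 / 59/120 = 24/59 ≈ 0.4068.

24/59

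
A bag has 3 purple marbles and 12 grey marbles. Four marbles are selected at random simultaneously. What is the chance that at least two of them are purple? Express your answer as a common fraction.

2/13

Sum the hypergeometric tail for j = 2,…,3 purple marbles.
Favorable = C(3,2)·C(12,2) + C(3,3)·C(12,1) = 210; total = C(15,4) = 1365.
P = 210/1365 = 2/13 ≈ 0.1538.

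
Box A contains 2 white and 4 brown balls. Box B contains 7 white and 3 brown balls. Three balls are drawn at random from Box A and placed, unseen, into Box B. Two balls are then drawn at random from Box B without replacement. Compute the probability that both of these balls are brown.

17/130

Condition on how many of the transferred balls are brown (from Box A: 4 brown of 6; then Box B has 13 total).
  1 brown: C(4,1)C(2,2)/C(6,3) = 1/5; then P = C(4,2)/C(13,2) = 1/13
  2 brown: C(4,2)C(2,1)/C(6,3) = 3/5; then P = C(5,2)/C(13,2) = 5/39
  3 brown: C(4,3)C(2,0)/C(6,3) = 1/5; then P = C(6,2)/C(13,2) = 5/26
P(both brown) = 17/130 ≈ 0.1308.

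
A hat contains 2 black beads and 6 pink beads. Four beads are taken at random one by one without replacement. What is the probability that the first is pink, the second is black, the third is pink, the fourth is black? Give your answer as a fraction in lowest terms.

1/28

Multiply the conditional probability of each draw in order, without replacement, so each draw removes one from its color and from the total.
P = (6/8) · (2/7) · (5/6) · (1/5) = 1/28 ≈ 0.0357.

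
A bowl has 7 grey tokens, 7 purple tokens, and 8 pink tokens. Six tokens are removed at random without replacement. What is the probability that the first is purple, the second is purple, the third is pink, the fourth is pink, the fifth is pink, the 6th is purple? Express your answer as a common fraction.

14/10659

Multiply the conditional probability of each draw in order, without replacement, so each draw removes one from its color and from the total.
P = (7/22) · (6/21) · (8/20) · (7/19) · (6/18) · (5/17) = 14/10659 ≈ 0.0013.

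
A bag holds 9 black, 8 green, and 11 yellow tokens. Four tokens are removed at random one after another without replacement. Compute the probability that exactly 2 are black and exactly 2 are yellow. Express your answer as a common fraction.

Unordered draws without replacement: count favorable combinations over C(28,4).
Favorable = C(9,2) · C(8,0) · C(11,2) = 1980; total = C(28,4) = 20475.
P = 1980/20475 = 44/455 ≈ 0.0967.

44/455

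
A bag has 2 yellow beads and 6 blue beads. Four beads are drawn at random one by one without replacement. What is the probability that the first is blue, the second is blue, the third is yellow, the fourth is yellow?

Multiply the conditional probability of each draw in order, without replacement, so each draw removes one from its color and from the total.
P = (6/8) · (5/7) · (2/6) · (1/5) = 1/28 ≈ 0.0357.

1/28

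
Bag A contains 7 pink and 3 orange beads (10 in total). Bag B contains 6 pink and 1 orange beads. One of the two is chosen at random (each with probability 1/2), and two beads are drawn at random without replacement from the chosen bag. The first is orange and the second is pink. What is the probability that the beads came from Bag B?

30/79

P(E | Bag A) = 7/30; P(E | Bag B) = 1/7.
P(E) = 1/2·7/30 + 1/2·1/7 = 79/420.
By Bayes' rule, P(Bag B | E) = 1/14 / 79/420 = 30/79 ≈ 0.3797.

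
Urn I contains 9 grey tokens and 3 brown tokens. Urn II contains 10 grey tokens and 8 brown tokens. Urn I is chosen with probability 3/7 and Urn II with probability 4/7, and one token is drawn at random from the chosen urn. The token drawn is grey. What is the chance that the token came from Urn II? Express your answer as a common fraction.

80/161

P(grey | Urn I) = 3/4; P(grey | Urn II) = 5/9.
P(grey) = 3/7·3/4 + 4/7·5/9 = 23/36.
By Bayes' rule, P(Urn II | grey) = 20/63 / 23/36 = 80/161 ≈ 0.4969.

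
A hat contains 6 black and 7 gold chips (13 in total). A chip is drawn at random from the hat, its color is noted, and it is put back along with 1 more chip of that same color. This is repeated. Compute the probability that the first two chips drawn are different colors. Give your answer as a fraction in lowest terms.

6/13

Either black then gold, or gold then black; after the first draw the total is 14.
P = (6/13)·(7/14) + (7/13)·(6/14) = 6/13 ≈ 0.4615.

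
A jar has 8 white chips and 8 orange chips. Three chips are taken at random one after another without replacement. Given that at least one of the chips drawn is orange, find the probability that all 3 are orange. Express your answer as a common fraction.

1/9

P(all 3 orange) = C(8,3)/C(16,3) = 1/10; P(at least one orange) = 1 − C(8,3)/C(16,3) = 9/10.
Since 'all 3 orange' ⊆ 'at least one orange', P(all 3 | at least one) = 1/10 / 9/10 = 1/9 ≈ 0.1111.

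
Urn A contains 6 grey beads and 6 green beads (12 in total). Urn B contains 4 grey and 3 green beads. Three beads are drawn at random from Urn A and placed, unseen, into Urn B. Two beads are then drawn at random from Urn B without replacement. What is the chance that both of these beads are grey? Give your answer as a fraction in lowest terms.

Condition on how many of the transferred beads are grey (from Urn A: 6 grey of 12; then Urn B has 10 total).
  0 grey: C(6,0)C(6,3)/C(12,3) = 1/11; then P = C(4,2)/C(10,2) = 2/15
  1 grey: C(6,1)C(6,2)/C(12,3) = 9/22; then P = C(5,2)/C(10,2) = 2/9
  2 grey: C(6,2)C(6,1)/C(12,3) = 9/22; then P = C(6,2)/C(10,2) = 1/3
  3 grey: C(6,3)C(6,0)/C(12,3) = 1/11; then P = C(7,2)/C(10,2) = 7/15
P(both grey) = 31/110 ≈ 0.2818.

31/110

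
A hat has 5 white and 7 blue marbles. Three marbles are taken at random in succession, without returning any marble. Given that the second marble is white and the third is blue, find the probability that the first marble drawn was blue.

3/5

P(first=blue and the second marble is white and the third is blue) = (7/12)·(5/11)·(6/10) = 7/44.
P(E) = Σ over first color = 7/66 + 7/44 = 35/132.
By Bayes, P(first=blue | E) = 7/44 / 35/132 = 3/5 ≈ 0.6000.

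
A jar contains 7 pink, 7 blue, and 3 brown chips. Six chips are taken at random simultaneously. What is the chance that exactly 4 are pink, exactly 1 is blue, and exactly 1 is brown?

105/1768

Unordered draws without replacement: count favorable combinations over C(17,6).
Favorable = C(7,4) · C(7,1) · C(3,1) = 735; total = C(17,6) = 12376.
P = 735/12376 = 105/1768 ≈ 0.0594.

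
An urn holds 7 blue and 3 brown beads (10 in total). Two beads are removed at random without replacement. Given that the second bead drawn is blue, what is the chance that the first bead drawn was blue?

P(first=blue and the second bead drawn is blue) = (7/10)·(6/9) = 7/15.
P(the second bead drawn is blue) = Σ over first color = 7/15 + 7/30 = 7/10.
By Bayes, P(first=blue | the second bead drawn is blue) = 7/15 / 7/10 = 2/3 ≈ 0.6667.

2/3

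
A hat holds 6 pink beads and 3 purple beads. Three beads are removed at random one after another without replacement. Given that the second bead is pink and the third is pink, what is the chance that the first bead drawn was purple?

P(first=purple and the second bead is pink and the third is pink) = (3/9)·(6/8)·(5/7) = 5/28.
P(E) = Σ over first color = 5/21 + 5/28 = 5/12.
By Bayes, P(first=purple | E) = 5/28 / 5/12 = 3/7 ≈ 0.4286.

3/7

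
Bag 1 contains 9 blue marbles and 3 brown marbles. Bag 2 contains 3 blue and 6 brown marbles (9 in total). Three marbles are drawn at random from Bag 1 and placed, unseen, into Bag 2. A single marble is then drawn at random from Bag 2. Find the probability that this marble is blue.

Condition on how many of the transferred marbles are blue (from Bag 1: 9 blue of 12; then Bag 2 has 12 total).
  0 blue: C(9,0)C(3,3)/C(12,3) = 1/220; then P = 3/12
  1 blue: C(9,1)C(3,2)/C(12,3) = 27/220; then P = 4/12
  2 blue: C(9,2)C(3,1)/C(12,3) = 27/55; then P = 5/12
  3 blue: C(9,3)C(3,0)/C(12,3) = 21/55; then P = 6/12
P(blue from Bag 2) = 7/16 ≈ 0.4375.

7/16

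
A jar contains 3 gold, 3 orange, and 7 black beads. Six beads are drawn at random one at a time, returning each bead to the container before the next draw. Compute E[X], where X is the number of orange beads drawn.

18/13

By linearity of expectation, E[X] = Σ P(draw i is orange); each independent draw has P(orange) = 3/13.
E[X] = 6 · 3/13 = 18/13 ≈ 1.3846.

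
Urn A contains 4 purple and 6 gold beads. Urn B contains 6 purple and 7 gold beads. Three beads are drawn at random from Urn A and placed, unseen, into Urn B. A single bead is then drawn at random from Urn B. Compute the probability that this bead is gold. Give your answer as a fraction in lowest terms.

Condition on how many of the transferred beads are gold (from Urn A: 6 gold of 10; then Urn B has 16 total).
  0 gold: C(6,0)C(4,3)/C(10,3) = 1/30; then P = 7/16
  1 gold: C(6,1)C(4,2)/C(10,3) = 3/10; then P = 8/16
  2 gold: C(6,2)C(4,1)/C(10,3) = 1/2; then P = 9/16
  3 gold: C(6,3)C(4,0)/C(10,3) = 1/6; then P = 10/16
P(gold from Urn B) = 11/20 ≈ 0.5500.

11/20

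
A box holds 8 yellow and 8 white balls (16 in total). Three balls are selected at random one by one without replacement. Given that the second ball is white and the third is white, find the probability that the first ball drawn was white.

P(first=white and the second ball is white and the third is white) = (8/16)·(7/15)·(6/14) = 1/10.
P(E) = Σ over first color = 2/15 + 1/10 = 7/30.
By Bayes, P(first=white | E) = 1/10 / 7/30 = 3/7 ≈ 0.4286.

3/7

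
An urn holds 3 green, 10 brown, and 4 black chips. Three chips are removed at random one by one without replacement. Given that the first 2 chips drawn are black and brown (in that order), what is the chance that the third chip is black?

After removing 1 brown, 1 black, the urn has 3 black out of 15 remaining.
P(third is black | given) = 3/15 = 1/5 ≈ 0.2000.

1/5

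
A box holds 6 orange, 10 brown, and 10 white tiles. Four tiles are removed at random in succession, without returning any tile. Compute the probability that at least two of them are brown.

753/1495

Sum the hypergeometric tail for j = 2,…,4 brown tiles.
Favorable = C(10,2)·C(16,2) + C(10,3)·C(16,1) + C(10,4)·C(16,0) = 7530; total = C(26,4) = 14950.
P = 7530/14950 = 753/1495 ≈ 0.5037.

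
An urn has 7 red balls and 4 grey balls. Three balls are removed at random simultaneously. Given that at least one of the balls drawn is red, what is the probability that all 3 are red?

5/23

P(all 3 red) = C(7,3)/C(11,3) = 7/33; P(at least one red) = 1 − C(4,3)/C(11,3) = 161/165.
Since 'all 3 red' ⊆ 'at least one red', P(all 3 | at least one) = 7/33 / 161/165 = 5/23 ≈ 0.2174.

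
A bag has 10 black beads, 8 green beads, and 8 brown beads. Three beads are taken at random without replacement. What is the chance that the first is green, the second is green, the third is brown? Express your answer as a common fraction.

28/975

Multiply the conditional probability of each draw in order, without replacement, so each draw removes one from its color and from the total.
P = (8/26) · (7/25) · (8/24) = 28/975 ≈ 0.0287.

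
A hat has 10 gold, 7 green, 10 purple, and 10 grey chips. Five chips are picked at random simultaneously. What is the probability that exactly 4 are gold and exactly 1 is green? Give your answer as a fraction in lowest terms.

Unordered draws without replacement: count favorable combinations over C(37,5).
Favorable = C(10,4) · C(7,1) · C(10,0) · C(10,0) = 1470; total = C(37,5) = 435897.
P = 1470/435897 = 70/20757 ≈ 0.0034.

70/20757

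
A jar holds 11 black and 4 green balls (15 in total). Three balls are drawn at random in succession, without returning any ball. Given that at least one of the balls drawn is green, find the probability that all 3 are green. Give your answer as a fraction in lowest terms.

P(all 3 green) = C(4,3)/C(15,3) = 4/455; P(at least one green) = 1 − C(11,3)/C(15,3) = 58/91.
Since 'all 3 green' ⊆ 'at least one green', P(all 3 | at least one) = 4/455 / 58/91 = 2/145 ≈ 0.0138.

2/145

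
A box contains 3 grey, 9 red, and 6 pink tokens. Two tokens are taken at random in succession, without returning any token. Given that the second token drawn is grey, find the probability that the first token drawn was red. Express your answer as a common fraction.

9/17

P(first=red and the second token drawn is grey) = (9/18)·(3/17) = 3/34.
P(the second token drawn is grey) = Σ over first color = 1/51 + 3/34 + 1/17 = 1/6.
By Bayes, P(first=red | the second token drawn is grey) = 3/34 / 1/6 = 9/17 ≈ 0.5294.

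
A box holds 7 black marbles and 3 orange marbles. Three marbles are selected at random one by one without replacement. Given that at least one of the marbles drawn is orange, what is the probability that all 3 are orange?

1/85

P(all 3 orange) = C(3,3)/C(10,3) = 1/120; P(at least one orange) = 1 − C(7,3)/C(10,3) = 17/24.
Since 'all 3 orange' ⊆ 'at least one orange', P(all 3 | at least one) = 1/120 / 17/24 = 1/85 ≈ 0.0118.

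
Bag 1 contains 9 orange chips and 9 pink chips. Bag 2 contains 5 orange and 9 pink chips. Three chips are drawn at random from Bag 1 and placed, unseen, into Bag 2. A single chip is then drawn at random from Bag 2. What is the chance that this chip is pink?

Condition on how many of the transferred chips are pink (from Bag 1: 9 pink of 18; then Bag 2 has 17 total).
  0 pink: C(9,0)C(9,3)/C(18,3) = 7/68; then P = 9/17
  1 pink: C(9,1)C(9,2)/C(18,3) = 27/68; then P = 10/17
  2 pink: C(9,2)C(9,1)/C(18,3) = 27/68; then P = 11/17
  3 pink: C(9,3)C(9,0)/C(18,3) = 7/68; then P = 12/17
P(pink from Bag 2) = 21/34 ≈ 0.6176.

21/34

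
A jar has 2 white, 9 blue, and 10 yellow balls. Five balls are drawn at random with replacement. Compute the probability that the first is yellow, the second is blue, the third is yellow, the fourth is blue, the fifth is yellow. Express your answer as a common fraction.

1000/50421

Multiply the conditional probability of each draw in order, with replacement (the composition resets each draw).
P = (10/21) · (9/21) · (10/21) · (9/21) · (10/21) = 1000/50421 ≈ 0.0198.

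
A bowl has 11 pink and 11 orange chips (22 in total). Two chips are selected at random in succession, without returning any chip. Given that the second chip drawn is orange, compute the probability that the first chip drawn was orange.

P(first=orange and the second chip drawn is orange) = (11/22)·(10/21) = 5/21.
P(the second chip drawn is orange) = Σ over first color = 11/42 + 5/21 = 1/2.
By Bayes, P(first=orange | the second chip drawn is orange) = 5/21 / 1/2 = 10/21 ≈ 0.4762.

10/21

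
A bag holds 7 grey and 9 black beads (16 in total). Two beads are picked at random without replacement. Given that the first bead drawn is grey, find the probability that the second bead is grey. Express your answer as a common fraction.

After removing 1 grey, the bag has 6 grey out of 15 remaining.
P(second is grey | given) = 6/15 = 2/5 ≈ 0.4000.

2/5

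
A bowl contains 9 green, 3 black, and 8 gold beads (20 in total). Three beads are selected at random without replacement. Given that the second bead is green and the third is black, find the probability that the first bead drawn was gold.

4/9

P(first=gold and the second bead is green and the third is black) = (8/20)·(9/19)·(3/18) = 3/95.
P(E) = Σ over first color = 3/95 + 3/380 + 3/95 = 27/380.
By Bayes, P(first=gold | E) = 3/95 / 27/380 = 4/9 ≈ 0.4444.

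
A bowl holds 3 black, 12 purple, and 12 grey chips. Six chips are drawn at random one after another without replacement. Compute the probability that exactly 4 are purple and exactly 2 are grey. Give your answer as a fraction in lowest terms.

33/299

Unordered draws without replacement: count favorable combinations over C(27,6).
Favorable = C(3,0) · C(12,4) · C(12,2) = 32670; total = C(27,6) = 296010.
P = 32670/296010 = 33/299 ≈ 0.1104.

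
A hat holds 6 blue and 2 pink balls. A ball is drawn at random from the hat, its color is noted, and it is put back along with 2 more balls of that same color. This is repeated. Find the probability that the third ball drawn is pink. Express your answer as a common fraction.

1/4

Sum over the four possibilities for the first two draws (pink/not-pink each), tracking how the pink count and total change by +2 per draw.
P(third is pink) = 1/4 ≈ 0.2500. (In a Pólya urn every draw has the same marginal probability 2/8.)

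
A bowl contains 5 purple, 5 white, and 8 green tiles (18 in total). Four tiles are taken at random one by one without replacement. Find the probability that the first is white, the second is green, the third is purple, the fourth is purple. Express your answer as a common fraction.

5/459

Multiply the conditional probability of each draw in order, without replacement, so each draw removes one from its color and from the total.
P = (5/18) · (8/17) · (5/16) · (4/15) = 5/459 ≈ 0.0109.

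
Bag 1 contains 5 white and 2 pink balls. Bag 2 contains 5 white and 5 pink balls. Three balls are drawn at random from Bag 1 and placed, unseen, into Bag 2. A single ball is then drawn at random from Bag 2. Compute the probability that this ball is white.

Condition on how many of the transferred balls are white (from Bag 1: 5 white of 7; then Bag 2 has 13 total).
  1 white: C(5,1)C(2,2)/C(7,3) = 1/7; then P = 6/13
  2 white: C(5,2)C(2,1)/C(7,3) = 4/7; then P = 7/13
  3 white: C(5,3)C(2,0)/C(7,3) = 2/7; then P = 8/13
P(white from Bag 2) = 50/91 ≈ 0.5495.

50/91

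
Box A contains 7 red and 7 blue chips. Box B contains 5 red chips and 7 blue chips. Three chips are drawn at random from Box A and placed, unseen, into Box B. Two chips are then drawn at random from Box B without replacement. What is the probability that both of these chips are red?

Condition on how many of the transferred chips are red (from Box A: 7 red of 14; then Box B has 15 total).
  0 red: C(7,0)C(7,3)/C(14,3) = 5/52; then P = C(5,2)/C(15,2) = 2/21
  1 red: C(7,1)C(7,2)/C(14,3) = 21/52; then P = C(6,2)/C(15,2) = 1/7
  2 red: C(7,2)C(7,1)/C(14,3) = 21/52; then P = C(7,2)/C(15,2) = 1/5
  3 red: C(7,3)C(7,0)/C(14,3) = 5/52; then P = C(8,2)/C(15,2) = 4/15
P(both red) = 473/2730 ≈ 0.1733.

473/2730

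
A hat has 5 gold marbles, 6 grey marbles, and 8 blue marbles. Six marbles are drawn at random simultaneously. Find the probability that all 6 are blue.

1/969

Unordered draws without replacement: count favorable combinations over C(19,6).
Favorable = C(5,0) · C(6,0) · C(8,6) = 28; total = C(19,6) = 27132.
P = 28/27132 = 1/969 ≈ 0.0010.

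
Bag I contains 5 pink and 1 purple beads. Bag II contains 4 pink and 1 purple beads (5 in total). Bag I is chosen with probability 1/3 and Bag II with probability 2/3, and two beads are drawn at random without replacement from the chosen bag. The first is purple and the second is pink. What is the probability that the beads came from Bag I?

5/17

P(E | Bag I) = 1/6; P(E | Bag II) = 1/5.
P(E) = 1/3·1/6 + 2/3·1/5 = 17/90.
By Bayes' rule, P(Bag I | E) = 1/18 / 17/90 = 5/17 ≈ 0.2941.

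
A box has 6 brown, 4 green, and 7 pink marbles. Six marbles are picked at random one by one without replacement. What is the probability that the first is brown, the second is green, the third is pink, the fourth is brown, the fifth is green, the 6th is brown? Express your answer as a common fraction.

Multiply the conditional probability of each draw in order, without replacement, so each draw removes one from its color and from the total.
P = (6/17) · (4/16) · (7/15) · (5/14) · (3/13) · (4/12) = 1/884 ≈ 0.0011.

1/884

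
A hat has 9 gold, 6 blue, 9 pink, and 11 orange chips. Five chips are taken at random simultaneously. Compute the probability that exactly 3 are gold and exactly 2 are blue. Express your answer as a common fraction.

45/11594

Unordered draws without replacement: count favorable combinations over C(35,5).
Favorable = C(9,3) · C(6,2) · C(9,0) · C(11,0) = 1260; total = C(35,5) = 324632.
P = 1260/324632 = 45/11594 ≈ 0.0039.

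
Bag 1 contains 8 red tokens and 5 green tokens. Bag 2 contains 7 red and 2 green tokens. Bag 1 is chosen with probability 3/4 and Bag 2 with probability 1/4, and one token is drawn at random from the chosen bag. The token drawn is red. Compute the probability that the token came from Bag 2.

P(red | Bag 1) = 8/13; P(red | Bag 2) = 7/9.
P(red) = 3/4·8/13 + 1/4·7/9 = 307/468.
By Bayes' rule, P(Bag 2 | red) = 7/36 / 307/468 = 91/307 ≈ 0.2964.

91/307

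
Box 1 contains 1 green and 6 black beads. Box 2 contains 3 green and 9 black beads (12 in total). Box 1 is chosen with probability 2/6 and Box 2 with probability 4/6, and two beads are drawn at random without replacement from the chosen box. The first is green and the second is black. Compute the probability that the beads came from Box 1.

22/85

P(E | Box 1) = 1/7; P(E | Box 2) = 9/44.
P(E) = 1/3·1/7 + 2/3·9/44 = 85/462.
By Bayes' rule, P(Box 1 | E) = 1/21 / 85/462 = 22/85 ≈ 0.2588.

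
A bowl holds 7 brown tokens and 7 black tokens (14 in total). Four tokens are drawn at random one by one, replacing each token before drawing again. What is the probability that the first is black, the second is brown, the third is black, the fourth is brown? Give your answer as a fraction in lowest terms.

Multiply the conditional probability of each draw in order, with replacement (the composition resets each draw).
P = (7/14) · (7/14) · (7/14) · (7/14) = 1/16 ≈ 0.0625.

1/16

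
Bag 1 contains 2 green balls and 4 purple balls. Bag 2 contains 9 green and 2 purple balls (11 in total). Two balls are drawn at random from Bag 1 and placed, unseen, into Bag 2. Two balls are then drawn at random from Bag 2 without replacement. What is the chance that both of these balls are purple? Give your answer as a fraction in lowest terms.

Condition on how many of the transferred balls are purple (from Bag 1: 4 purple of 6; then Bag 2 has 13 total).
  0 purple: C(4,0)C(2,2)/C(6,2) = 1/15; then P = C(2,2)/C(13,2) = 1/78
  1 purple: C(4,1)C(2,1)/C(6,2) = 8/15; then P = C(3,2)/C(13,2) = 1/26
  2 purple: C(4,2)C(2,0)/C(6,2) = 2/5; then P = C(4,2)/C(13,2) = 1/13
P(both purple) = 61/1170 ≈ 0.0521.

61/1170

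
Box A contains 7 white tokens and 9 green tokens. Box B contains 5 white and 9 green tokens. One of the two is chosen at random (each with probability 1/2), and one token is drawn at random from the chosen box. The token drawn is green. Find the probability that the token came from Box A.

7/15

P(green | Box A) = 9/16; P(green | Box B) = 9/14.
P(green) = 1/2·9/16 + 1/2·9/14 = 135/224.
By Bayes' rule, P(Box A | green) = 9/32 / 135/224 = 7/15 ≈ 0.4667.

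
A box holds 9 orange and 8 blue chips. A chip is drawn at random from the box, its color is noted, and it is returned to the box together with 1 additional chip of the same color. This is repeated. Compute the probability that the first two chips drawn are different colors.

Either orange then blue, or blue then orange; after the first draw the total is 18.
P = (9/17)·(8/18) + (8/17)·(9/18) = 8/17 ≈ 0.4706.

8/17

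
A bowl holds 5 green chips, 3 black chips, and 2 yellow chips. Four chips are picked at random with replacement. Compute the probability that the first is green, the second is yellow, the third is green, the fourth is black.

Multiply the conditional probability of each draw in order, with replacement (the composition resets each draw).
P = (5/10) · (2/10) · (5/10) · (3/10) = 3/200 ≈ 0.0150.

3/200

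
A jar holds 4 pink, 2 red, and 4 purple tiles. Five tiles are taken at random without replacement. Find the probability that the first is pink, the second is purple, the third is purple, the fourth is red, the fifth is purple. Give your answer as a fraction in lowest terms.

Multiply the conditional probability of each draw in order, without replacement, so each draw removes one from its color and from the total.
P = (4/10) · (4/9) · (3/8) · (2/7) · (2/6) = 2/315 ≈ 0.0063.

2/315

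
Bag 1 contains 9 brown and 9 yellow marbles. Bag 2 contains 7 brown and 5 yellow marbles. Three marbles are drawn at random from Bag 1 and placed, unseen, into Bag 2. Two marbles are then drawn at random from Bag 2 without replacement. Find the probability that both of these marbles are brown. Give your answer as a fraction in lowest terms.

Condition on how many of the transferred marbles are brown (from Bag 1: 9 brown of 18; then Bag 2 has 15 total).
  0 brown: C(9,0)C(9,3)/C(18,3) = 7/68; then P = C(7,2)/C(15,2) = 1/5
  1 brown: C(9,1)C(9,2)/C(18,3) = 27/68; then P = C(8,2)/C(15,2) = 4/15
  2 brown: C(9,2)C(9,1)/C(18,3) = 27/68; then P = C(9,2)/C(15,2) = 12/35
  3 brown: C(9,3)C(9,0)/C(18,3) = 7/68; then P = C(10,2)/C(15,2) = 3/7
P(both brown) = 73/238 ≈ 0.3067.

73/238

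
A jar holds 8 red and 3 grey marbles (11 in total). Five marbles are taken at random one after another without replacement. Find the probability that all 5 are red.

4/33

Unordered draws without replacement: count favorable combinations over C(11,5).
Favorable = C(8,5) · C(3,0) = 56; total = C(11,5) = 462.
P = 56/462 = 4/33 ≈ 0.1212.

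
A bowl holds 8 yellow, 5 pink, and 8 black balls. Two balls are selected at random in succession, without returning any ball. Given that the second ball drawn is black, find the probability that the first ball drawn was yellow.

2/5

P(first=yellow and the second ball drawn is black) = (8/21)·(8/20) = 16/105.
P(the second ball drawn is black) = Σ over first color = 16/105 + 2/21 + 2/15 = 8/21.
By Bayes, P(first=yellow | the second ball drawn is black) = 16/105 / 8/21 = 2/5 ≈ 0.4000.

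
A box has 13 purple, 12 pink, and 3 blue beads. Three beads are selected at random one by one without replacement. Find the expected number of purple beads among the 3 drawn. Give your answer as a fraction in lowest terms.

39/28

By linearity of expectation, E[X] = Σ P(draw i is purple); by symmetry each draw (even without replacement) has P(purple) = 13/28.
E[X] = 3 · 13/28 = 39/28 ≈ 1.3929.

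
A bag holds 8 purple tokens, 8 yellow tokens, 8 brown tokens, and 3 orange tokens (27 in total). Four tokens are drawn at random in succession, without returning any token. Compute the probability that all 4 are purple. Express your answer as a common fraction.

Unordered draws without replacement: count favorable combinations over C(27,4).
Favorable = C(8,4) · C(8,0) · C(8,0) · C(3,0) = 70; total = C(27,4) = 17550.
P = 70/17550 = 7/1755 ≈ 0.0040.

7/1755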